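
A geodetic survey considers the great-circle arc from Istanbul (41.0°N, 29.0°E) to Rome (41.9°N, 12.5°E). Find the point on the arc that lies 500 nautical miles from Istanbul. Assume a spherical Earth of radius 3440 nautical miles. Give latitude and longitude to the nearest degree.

≈ 42°N, 18°E

Write both endpoints as unit vectors p₁, p₂ with components (cos φ cos λ, cos φ sin λ, sin φ).
The central angle between the endpoints is δ = arccos(p₁·p₂) ≈ 0.216 rad (12.4°). The total great-circle distance is δ·R ≈ 0.216 × 3440 ≈ 743 nmi, so the target fraction is f = 500/743 ≈ 0.673.
Interpolate at f ≈ 0.673 with slerp weights a = sin((1−f)δ)/sin δ ≈ 0.330, b = sin(fδ)/sin δ ≈ 0.676.
p = a·p₁ + b·p₂ ≈ (0.708, 0.229, 0.667); φ = arcsin(p_z) ≈ 41.87°, λ = atan2(p_y, p_x) ≈ 17.94°.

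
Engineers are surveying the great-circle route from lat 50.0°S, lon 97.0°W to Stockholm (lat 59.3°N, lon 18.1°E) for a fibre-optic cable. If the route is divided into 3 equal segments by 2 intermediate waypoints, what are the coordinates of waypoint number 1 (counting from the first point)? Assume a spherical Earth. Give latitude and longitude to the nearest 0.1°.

Write both endpoints as unit vectors p₁, p₂ with components (cos φ cos λ, cos φ sin λ, sin φ).
The central angle between the endpoints is δ = arccos(p₁·p₂) ≈ 2.495 rad (142.9°).
Interpolate at f = 1/3 with slerp weights a = sin((1−f)δ)/sin δ ≈ 1.652, b = sin(fδ)/sin δ ≈ 1.226.
p = a·p₁ + b·p₂ ≈ (0.465, -0.859, -0.211); φ = arcsin(p_z) ≈ -12.20°, λ = atan2(p_y, p_x) ≈ -61.56°.

≈ lat 12.2°S, lon 61.6°W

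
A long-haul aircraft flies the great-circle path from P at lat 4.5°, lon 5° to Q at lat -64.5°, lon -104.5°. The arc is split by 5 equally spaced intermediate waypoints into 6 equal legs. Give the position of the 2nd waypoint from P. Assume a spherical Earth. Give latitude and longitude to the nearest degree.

Write both endpoints as unit vectors p₁, p₂ with components (cos φ cos λ, cos φ sin λ, sin φ).
The central angle between the endpoints is δ = arccos(p₁·p₂) ≈ 1.787 rad (102.4°).
Interpolate at f = 2/6 with slerp weights a = sin((1−f)δ)/sin δ ≈ 0.951, b = sin(fδ)/sin δ ≈ 0.574.
p = a·p₁ + b·p₂ ≈ (0.882, -0.157, -0.444); φ = arcsin(p_z) ≈ -26.34°, λ = atan2(p_y, p_x) ≈ -10.07°.

≈ lat -26°, lon -10°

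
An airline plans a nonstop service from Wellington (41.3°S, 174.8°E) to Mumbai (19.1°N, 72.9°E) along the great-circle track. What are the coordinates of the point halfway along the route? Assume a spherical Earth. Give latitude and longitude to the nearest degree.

≈ (17°S, 116°E)

Write both endpoints as unit vectors p₁, p₂ with components (cos φ cos λ, cos φ sin λ, sin φ).
The central angle between the endpoints is δ = arccos(p₁·p₂) ≈ 1.942 rad (111.2°).
Interpolate at f = 1/2 with slerp weights a = sin((1−f)δ)/sin δ ≈ 0.886, b = sin(fδ)/sin δ ≈ 0.886.
p = a·p₁ + b·p₂ ≈ (-0.416, 0.860, -0.295); φ = arcsin(p_z) ≈ -17.14°, λ = atan2(p_y, p_x) ≈ 115.84°.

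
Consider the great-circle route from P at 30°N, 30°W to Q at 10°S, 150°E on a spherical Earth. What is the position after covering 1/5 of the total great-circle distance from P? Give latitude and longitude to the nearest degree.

Write both endpoints as unit vectors p₁, p₂ with components (cos φ cos λ, cos φ sin λ, sin φ).
The central angle between the endpoints is δ = arccos(p₁·p₂) ≈ 2.793 rad (160.0°).
Interpolate at f = 1/5 with slerp weights a = sin((1−f)δ)/sin δ ≈ 2.304, b = sin(fδ)/sin δ ≈ 1.549.
p = a·p₁ + b·p₂ ≈ (0.407, -0.235, 0.883); φ = arcsin(p_z) ≈ 62.00°, λ = atan2(p_y, p_x) ≈ -30.00°.

≈ 62°N, 30°W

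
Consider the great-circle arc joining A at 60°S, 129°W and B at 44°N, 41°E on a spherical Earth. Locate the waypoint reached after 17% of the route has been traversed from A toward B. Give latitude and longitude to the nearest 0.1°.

≈ 77.7°S, 60.7°W

From cos δ = sin φ₁ sin φ₂ + cos φ₁ cos φ₂ cos Δλ, the central angle is δ ≈ 2.843 rad (162.9°).
Interpolate at f = 0.17 with slerp weights a = sin((1−f)δ)/sin δ ≈ 2.396, b = sin(fδ)/sin δ ≈ 1.581.
p = a·p₁ + b·p₂ ≈ (0.104, -0.185, -0.977); φ = arcsin(p_z) ≈ -77.74°, λ = atan2(p_y, p_x) ≈ -60.65°.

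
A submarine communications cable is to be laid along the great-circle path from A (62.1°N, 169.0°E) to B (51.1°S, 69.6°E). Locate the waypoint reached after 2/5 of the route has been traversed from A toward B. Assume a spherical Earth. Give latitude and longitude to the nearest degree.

Write both endpoints as unit vectors p₁, p₂ with components (cos φ cos λ, cos φ sin λ, sin φ).
The central angle between the endpoints is δ = arccos(p₁·p₂) ≈ 2.398 rad (137.4°).
Interpolate at f = 2/5 with slerp weights a = sin((1−f)δ)/sin δ ≈ 1.464, b = sin(fδ)/sin δ ≈ 1.209.
p = a·p₁ + b·p₂ ≈ (-0.408, 0.842, 0.353); φ = arcsin(p_z) ≈ 20.66°, λ = atan2(p_y, p_x) ≈ 115.83°.

≈ (21°N, 116°E)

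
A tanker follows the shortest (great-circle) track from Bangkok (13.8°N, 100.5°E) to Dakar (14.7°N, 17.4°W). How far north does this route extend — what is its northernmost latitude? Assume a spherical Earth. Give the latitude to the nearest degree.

The great circle lies in the plane with unit normal n̂ = (p₁ × p₂)/|p₁ × p₂|.
Here n̂_z ≈ -0.897; the vertex latitude is φ_max = arccos|n̂_z| ≈ 26.2°.

≈ 26°N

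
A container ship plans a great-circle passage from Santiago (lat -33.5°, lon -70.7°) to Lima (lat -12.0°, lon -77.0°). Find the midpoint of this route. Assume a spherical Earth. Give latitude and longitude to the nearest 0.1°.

≈ lat -22.8°, lon -74.1°

The haversine formula gives a central angle δ ≈ 0.388 rad (22.3°) between the endpoints.
Interpolate at f = 1/2 with slerp weights a = sin((1−f)δ)/sin δ ≈ 0.510, b = sin(fδ)/sin δ ≈ 0.510.
p = a·p₁ + b·p₂ ≈ (0.253, -0.887, -0.387); φ = arcsin(p_z) ≈ -22.78°, λ = atan2(p_y, p_x) ≈ -74.10°.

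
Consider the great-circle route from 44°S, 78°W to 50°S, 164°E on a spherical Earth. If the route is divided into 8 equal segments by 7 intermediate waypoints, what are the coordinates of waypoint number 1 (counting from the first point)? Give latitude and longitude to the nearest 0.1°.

≈ 50.9°S, 86.5°W

Convert each endpoint to a unit vector on the sphere (x = cos φ cos λ, y = cos φ sin λ, z = sin φ).
The central angle between the endpoints is δ = arccos(p₁·p₂) ≈ 1.250 rad (71.6°).
Interpolate at f = 1/8 with slerp weights a = sin((1−f)δ)/sin δ ≈ 0.936, b = sin(fδ)/sin δ ≈ 0.164.
p = a·p₁ + b·p₂ ≈ (0.039, -0.630, -0.776); φ = arcsin(p_z) ≈ -50.89°, λ = atan2(p_y, p_x) ≈ -86.49°.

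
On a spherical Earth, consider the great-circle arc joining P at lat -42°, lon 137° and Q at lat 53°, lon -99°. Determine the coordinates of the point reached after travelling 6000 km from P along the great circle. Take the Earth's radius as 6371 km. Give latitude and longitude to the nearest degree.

The haversine formula gives a central angle δ ≈ 2.473 rad (141.7°) between the endpoints. The total great-circle distance is δ·R ≈ 2.473 × 6371 ≈ 15753 km, so the target fraction is f = 6000/15753 ≈ 0.381.
Interpolate at f ≈ 0.381 with slerp weights a = sin((1−f)δ)/sin δ ≈ 1.611, b = sin(fδ)/sin δ ≈ 1.304.
p = a·p₁ + b·p₂ ≈ (-0.998, 0.042, -0.037); φ = arcsin(p_z) ≈ -2.11°, λ = atan2(p_y, p_x) ≈ 177.62°.

≈ lat -2°, lon 178°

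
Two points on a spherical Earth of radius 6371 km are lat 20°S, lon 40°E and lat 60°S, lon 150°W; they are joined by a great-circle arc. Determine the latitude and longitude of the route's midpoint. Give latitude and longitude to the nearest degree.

≈ lat 69°S, lon 51°E

The haversine formula gives a central angle δ ≈ 1.738 rad (99.6°) between the endpoints.
Interpolate at f = 1/2 with slerp weights a = sin((1−f)δ)/sin δ ≈ 0.775, b = sin(fδ)/sin δ ≈ 0.775.
p = a·p₁ + b·p₂ ≈ (0.222, 0.274, -0.936); φ = arcsin(p_z) ≈ -69.34°, λ = atan2(p_y, p_x) ≈ 50.99°.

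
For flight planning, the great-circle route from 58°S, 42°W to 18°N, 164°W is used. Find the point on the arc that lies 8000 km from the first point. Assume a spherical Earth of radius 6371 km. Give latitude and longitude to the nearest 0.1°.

Write both endpoints as unit vectors p₁, p₂ with components (cos φ cos λ, cos φ sin λ, sin φ).
The central angle between the endpoints is δ = arccos(p₁·p₂) ≈ 2.128 rad (121.9°). The total great-circle distance is δ·R ≈ 2.128 × 6371 ≈ 13560 km, so the target fraction is f = 8000/13560 ≈ 0.590.
Interpolate at f ≈ 0.590 with slerp weights a = sin((1−f)δ)/sin δ ≈ 0.903, b = sin(fδ)/sin δ ≈ 1.120.
p = a·p₁ + b·p₂ ≈ (-0.669, -0.614, -0.419); φ = arcsin(p_z) ≈ -24.79°, λ = atan2(p_y, p_x) ≈ -137.45°.

≈ 24.8°S, 137.5°W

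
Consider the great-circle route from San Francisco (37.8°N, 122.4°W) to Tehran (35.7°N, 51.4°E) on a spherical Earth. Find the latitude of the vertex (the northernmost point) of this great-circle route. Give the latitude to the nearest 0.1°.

The great circle lies in the plane with unit normal n̂ = (p₁ × p₂)/|p₁ × p₂|.
Here n̂_z ≈ +0.072; the vertex latitude is φ_max = arccos|n̂_z| ≈ 85.9°.
Check via Clairaut: cos φ_max = |cos φ₁| · sin C = cos(37.8°)·sin(5.2°) ≈ 0.072, again giving ≈ 85.9°.

≈ 85.9°N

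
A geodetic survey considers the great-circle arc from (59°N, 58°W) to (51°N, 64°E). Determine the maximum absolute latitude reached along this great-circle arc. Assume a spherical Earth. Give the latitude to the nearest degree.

≈ 72°N

The great circle lies in the plane with unit normal n̂ = (p₁ × p₂)/|p₁ × p₂|.
Here n̂_z ≈ +0.316; the vertex latitude is φ_max = arccos|n̂_z| ≈ 71.6°.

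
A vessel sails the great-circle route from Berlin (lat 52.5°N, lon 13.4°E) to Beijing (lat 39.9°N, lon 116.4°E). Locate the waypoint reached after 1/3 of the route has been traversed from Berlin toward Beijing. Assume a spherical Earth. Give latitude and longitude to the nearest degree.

≈ lat 60°N, lon 51°E

Write both endpoints as unit vectors p₁, p₂ with components (cos φ cos λ, cos φ sin λ, sin φ).
The central angle between the endpoints is δ = arccos(p₁·p₂) ≈ 1.155 rad (66.2°).
Interpolate at f = 1/3 with slerp weights a = sin((1−f)δ)/sin δ ≈ 0.761, b = sin(fδ)/sin δ ≈ 0.411.
p = a·p₁ + b·p₂ ≈ (0.311, 0.389, 0.867); φ = arcsin(p_z) ≈ 60.12°, λ = atan2(p_y, p_x) ≈ 51.43°.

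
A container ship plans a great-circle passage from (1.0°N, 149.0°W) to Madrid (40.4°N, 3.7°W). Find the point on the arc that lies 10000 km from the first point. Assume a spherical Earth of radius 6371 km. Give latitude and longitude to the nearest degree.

≈ (57°N, 58°W)

The haversine formula gives a central angle δ ≈ 2.233 rad (127.9°) between the endpoints. The total great-circle distance is δ·R ≈ 2.233 × 6371 ≈ 14225 km, so the target fraction is f = 10000/14225 ≈ 0.703.
Interpolate at f ≈ 0.703 with slerp weights a = sin((1−f)δ)/sin δ ≈ 0.780, b = sin(fδ)/sin δ ≈ 1.268.
p = a·p₁ + b·p₂ ≈ (0.295, -0.464, 0.835); φ = arcsin(p_z) ≈ 56.65°, λ = atan2(p_y, p_x) ≈ -57.60°.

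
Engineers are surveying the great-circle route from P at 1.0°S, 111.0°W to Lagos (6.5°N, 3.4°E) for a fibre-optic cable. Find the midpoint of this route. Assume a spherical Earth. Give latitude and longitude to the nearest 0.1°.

Convert each endpoint to a unit vector on the sphere (x = cos φ cos λ, y = cos φ sin λ, z = sin φ).
The central angle between the endpoints is δ = arccos(p₁·p₂) ≈ 1.996 rad (114.4°).
Interpolate at f = 1/2 with slerp weights a = sin((1−f)δ)/sin δ ≈ 0.922, b = sin(fδ)/sin δ ≈ 0.922.
p = a·p₁ + b·p₂ ≈ (0.584, -0.807, 0.088); φ = arcsin(p_z) ≈ 5.07°, λ = atan2(p_y, p_x) ≈ -54.08°.

≈ 5.1°N, 54.1°W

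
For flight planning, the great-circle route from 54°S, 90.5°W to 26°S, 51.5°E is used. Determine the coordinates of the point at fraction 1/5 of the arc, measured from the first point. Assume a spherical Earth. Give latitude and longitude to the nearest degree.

≈ 67°S, 63°W

Write both endpoints as unit vectors p₁, p₂ with components (cos φ cos λ, cos φ sin λ, sin φ).
The central angle between the endpoints is δ = arccos(p₁·p₂) ≈ 1.632 rad (93.5°).
Interpolate at f = 1/5 with slerp weights a = sin((1−f)δ)/sin δ ≈ 0.967, b = sin(fδ)/sin δ ≈ 0.321.
p = a·p₁ + b·p₂ ≈ (0.175, -0.342, -0.923); φ = arcsin(p_z) ≈ -67.39°, λ = atan2(p_y, p_x) ≈ -62.95°.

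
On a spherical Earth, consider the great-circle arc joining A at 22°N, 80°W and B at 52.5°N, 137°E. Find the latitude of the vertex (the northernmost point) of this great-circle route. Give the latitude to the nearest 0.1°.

≈ 69.9°N

The great circle lies in the plane with unit normal n̂ = (p₁ × p₂)/|p₁ × p₂|.
Here n̂_z ≈ -0.344; the vertex latitude is φ_max = arccos|n̂_z| ≈ 69.9°.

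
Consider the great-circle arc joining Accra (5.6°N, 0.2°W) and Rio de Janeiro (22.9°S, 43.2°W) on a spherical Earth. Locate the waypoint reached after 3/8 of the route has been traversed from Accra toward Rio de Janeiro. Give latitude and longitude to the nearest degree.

From cos δ = sin φ₁ sin φ₂ + cos φ₁ cos φ₂ cos Δλ, the central angle is δ ≈ 0.886 rad (50.8°).
Interpolate at f = 3/8 with slerp weights a = sin((1−f)δ)/sin δ ≈ 0.679, b = sin(fδ)/sin δ ≈ 0.421.
p = a·p₁ + b·p₂ ≈ (0.958, -0.268, -0.098); φ = arcsin(p_z) ≈ -5.60°, λ = atan2(p_y, p_x) ≈ -15.62°.

≈ 6°S, 16°W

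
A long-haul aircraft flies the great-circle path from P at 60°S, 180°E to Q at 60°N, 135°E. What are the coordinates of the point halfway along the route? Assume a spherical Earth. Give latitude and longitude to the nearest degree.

≈ 0°N, 158°E

Write both endpoints as unit vectors p₁, p₂ with components (cos φ cos λ, cos φ sin λ, sin φ).
The central angle between the endpoints is δ = arccos(p₁·p₂) ≈ 2.181 rad (125.0°).
Interpolate at f = 1/2 with slerp weights a = sin((1−f)δ)/sin δ ≈ 1.082, b = sin(fδ)/sin δ ≈ 1.082.
p = a·p₁ + b·p₂ ≈ (-0.924, 0.383, 0.000); φ = arcsin(p_z) ≈ 0.00°, λ = atan2(p_y, p_x) ≈ 157.50°.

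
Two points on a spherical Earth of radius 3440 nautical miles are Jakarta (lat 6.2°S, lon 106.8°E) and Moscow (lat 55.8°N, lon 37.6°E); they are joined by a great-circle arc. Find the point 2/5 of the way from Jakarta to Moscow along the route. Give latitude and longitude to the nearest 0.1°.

≈ lat 22.1°N, lon 88.5°E

Write both endpoints as unit vectors p₁, p₂ with components (cos φ cos λ, cos φ sin λ, sin φ).
The central angle between the endpoints is δ = arccos(p₁·p₂) ≈ 1.461 rad (83.7°).
Interpolate at f = 2/5 with slerp weights a = sin((1−f)δ)/sin δ ≈ 0.773, b = sin(fδ)/sin δ ≈ 0.555.
p = a·p₁ + b·p₂ ≈ (0.025, 0.926, 0.376); φ = arcsin(p_z) ≈ 22.06°, λ = atan2(p_y, p_x) ≈ 88.45°.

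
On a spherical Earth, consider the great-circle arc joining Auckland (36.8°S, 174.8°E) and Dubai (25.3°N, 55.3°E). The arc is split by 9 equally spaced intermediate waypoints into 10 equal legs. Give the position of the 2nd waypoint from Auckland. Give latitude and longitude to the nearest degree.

Write both endpoints as unit vectors p₁, p₂ with components (cos φ cos λ, cos φ sin λ, sin φ).
The central angle between the endpoints is δ = arccos(p₁·p₂) ≈ 2.230 rad (127.8°).
Interpolate at f = 2/10 with slerp weights a = sin((1−f)δ)/sin δ ≈ 1.236, b = sin(fδ)/sin δ ≈ 0.546.
p = a·p₁ + b·p₂ ≈ (-0.705, 0.495, -0.507); φ = arcsin(p_z) ≈ -30.49°, λ = atan2(p_y, p_x) ≈ 144.91°.

≈ 30°S, 145°E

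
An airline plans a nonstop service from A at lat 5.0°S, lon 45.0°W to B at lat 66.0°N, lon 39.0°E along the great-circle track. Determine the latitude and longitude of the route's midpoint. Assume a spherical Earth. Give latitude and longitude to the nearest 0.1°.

≈ lat 36.6°N, lon 23.7°W

The haversine formula gives a central angle δ ≈ 1.608 rad (92.1°) between the endpoints.
Interpolate at f = 1/2 with slerp weights a = sin((1−f)δ)/sin δ ≈ 0.721, b = sin(fδ)/sin δ ≈ 0.721.
p = a·p₁ + b·p₂ ≈ (0.735, -0.323, 0.596); φ = arcsin(p_z) ≈ 36.55°, λ = atan2(p_y, p_x) ≈ -23.72°.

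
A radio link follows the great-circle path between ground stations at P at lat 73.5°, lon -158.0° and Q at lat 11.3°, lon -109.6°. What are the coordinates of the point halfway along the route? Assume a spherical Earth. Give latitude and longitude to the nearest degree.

≈ lat 44°, lon -120°

Convert each endpoint to a unit vector on the sphere (x = cos φ cos λ, y = cos φ sin λ, z = sin φ).
The central angle between the endpoints is δ = arccos(p₁·p₂) ≈ 1.189 rad (68.1°).
Interpolate at f = 1/2 with slerp weights a = sin((1−f)δ)/sin δ ≈ 0.604, b = sin(fδ)/sin δ ≈ 0.604.
p = a·p₁ + b·p₂ ≈ (-0.357, -0.622, 0.697); φ = arcsin(p_z) ≈ 44.18°, λ = atan2(p_y, p_x) ≈ -119.90°.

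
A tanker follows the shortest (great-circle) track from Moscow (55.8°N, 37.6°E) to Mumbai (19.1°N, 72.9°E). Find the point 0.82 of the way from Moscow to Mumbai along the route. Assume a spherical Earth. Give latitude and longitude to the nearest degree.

Write both endpoints as unit vectors p₁, p₂ with components (cos φ cos λ, cos φ sin λ, sin φ).
The central angle between the endpoints is δ = arccos(p₁·p₂) ≈ 0.790 rad (45.2°).
Interpolate at f = 0.82 with slerp weights a = sin((1−f)δ)/sin δ ≈ 0.199, b = sin(fδ)/sin δ ≈ 0.849.
p = a·p₁ + b·p₂ ≈ (0.325, 0.836, 0.443); φ = arcsin(p_z) ≈ 26.29°, λ = atan2(p_y, p_x) ≈ 68.76°.

≈ 26°N, 69°E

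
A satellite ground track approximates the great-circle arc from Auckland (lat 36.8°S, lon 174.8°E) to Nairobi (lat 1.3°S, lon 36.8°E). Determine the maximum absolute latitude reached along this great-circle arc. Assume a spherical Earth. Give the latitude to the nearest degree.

The great circle lies in the plane with unit normal n̂ = (p₁ × p₂)/|p₁ × p₂|.
Here n̂_z ≈ -0.658; the vertex latitude is φ_max = arccos|n̂_z| ≈ 48.8°.

≈ 49°S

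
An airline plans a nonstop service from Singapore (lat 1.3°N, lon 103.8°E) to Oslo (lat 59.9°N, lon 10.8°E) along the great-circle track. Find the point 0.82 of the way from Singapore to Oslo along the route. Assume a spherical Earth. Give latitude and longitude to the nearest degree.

≈ lat 57°N, lon 42°E

Convert each endpoint to a unit vector on the sphere (x = cos φ cos λ, y = cos φ sin λ, z = sin φ).
The central angle between the endpoints is δ = arccos(p₁·p₂) ≈ 1.577 rad (90.4°).
Interpolate at f = 0.82 with slerp weights a = sin((1−f)δ)/sin δ ≈ 0.280, b = sin(fδ)/sin δ ≈ 0.962.
p = a·p₁ + b·p₂ ≈ (0.407, 0.362, 0.838); φ = arcsin(p_z) ≈ 56.98°, λ = atan2(p_y, p_x) ≈ 41.68°.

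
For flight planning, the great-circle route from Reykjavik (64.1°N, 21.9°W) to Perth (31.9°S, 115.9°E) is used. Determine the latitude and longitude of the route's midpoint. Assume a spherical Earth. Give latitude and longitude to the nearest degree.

The haversine formula gives a central angle δ ≈ 2.419 rad (138.6°) between the endpoints.
Interpolate at f = 1/2 with slerp weights a = sin((1−f)δ)/sin δ ≈ 1.414, b = sin(fδ)/sin δ ≈ 1.414.
p = a·p₁ + b·p₂ ≈ (0.049, 0.850, 0.525); φ = arcsin(p_z) ≈ 31.66°, λ = atan2(p_y, p_x) ≈ 86.72°.

≈ 32°N, 87°E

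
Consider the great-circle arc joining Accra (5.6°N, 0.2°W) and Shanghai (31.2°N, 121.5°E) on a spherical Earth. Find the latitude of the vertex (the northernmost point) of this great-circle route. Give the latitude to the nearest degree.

≈ 38°N

The great circle lies in the plane with unit normal n̂ = (p₁ × p₂)/|p₁ × p₂|.
Here n̂_z ≈ +0.789; the vertex latitude is φ_max = arccos|n̂_z| ≈ 37.9°.
Check via Clairaut: cos φ_max = |cos φ₁| · sin C = cos(5.6°)·sin(52.5°) ≈ 0.789, again giving ≈ 37.9°.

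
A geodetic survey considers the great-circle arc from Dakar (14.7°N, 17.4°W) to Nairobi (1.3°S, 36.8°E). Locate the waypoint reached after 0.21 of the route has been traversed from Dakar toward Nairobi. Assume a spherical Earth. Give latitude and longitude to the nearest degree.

≈ 12°N, 6°W

Write both endpoints as unit vectors p₁, p₂ with components (cos φ cos λ, cos φ sin λ, sin φ).
The central angle between the endpoints is δ = arccos(p₁·p₂) ≈ 0.977 rad (56.0°).
Interpolate at f = 0.21 with slerp weights a = sin((1−f)δ)/sin δ ≈ 0.841, b = sin(fδ)/sin δ ≈ 0.246.
p = a·p₁ + b·p₂ ≈ (0.973, -0.096, 0.208); φ = arcsin(p_z) ≈ 12.00°, λ = atan2(p_y, p_x) ≈ -5.64°.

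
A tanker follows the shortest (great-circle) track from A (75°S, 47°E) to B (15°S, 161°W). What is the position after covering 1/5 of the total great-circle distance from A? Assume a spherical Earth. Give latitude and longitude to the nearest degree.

From cos δ = sin φ₁ sin φ₂ + cos φ₁ cos φ₂ cos Δλ, the central angle is δ ≈ 1.542 rad (88.3°).
Interpolate at f = 1/5 with slerp weights a = sin((1−f)δ)/sin δ ≈ 0.944, b = sin(fδ)/sin δ ≈ 0.304.
p = a·p₁ + b·p₂ ≈ (-0.111, 0.083, -0.990); φ = arcsin(p_z) ≈ -82.04°, λ = atan2(p_y, p_x) ≈ 143.05°.

≈ (82°S, 143°E)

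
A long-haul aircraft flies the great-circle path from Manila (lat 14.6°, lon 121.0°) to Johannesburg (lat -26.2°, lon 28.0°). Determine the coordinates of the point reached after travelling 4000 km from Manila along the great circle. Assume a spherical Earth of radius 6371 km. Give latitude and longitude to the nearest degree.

≈ lat -2°, lon 89°

Write both endpoints as unit vectors p₁, p₂ with components (cos φ cos λ, cos φ sin λ, sin φ).
The central angle between the endpoints is δ = arccos(p₁·p₂) ≈ 1.728 rad (99.0°). The total great-circle distance is δ·R ≈ 1.728 × 6371 ≈ 11010 km, so the target fraction is f = 4000/11010 ≈ 0.363.
Interpolate at f ≈ 0.363 with slerp weights a = sin((1−f)δ)/sin δ ≈ 0.903, b = sin(fδ)/sin δ ≈ 0.595.
p = a·p₁ + b·p₂ ≈ (0.021, 0.999, -0.035); φ = arcsin(p_z) ≈ -2.01°, λ = atan2(p_y, p_x) ≈ 88.78°.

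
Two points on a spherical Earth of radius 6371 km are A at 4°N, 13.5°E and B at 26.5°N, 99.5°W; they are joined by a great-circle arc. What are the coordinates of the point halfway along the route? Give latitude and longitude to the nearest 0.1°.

Write both endpoints as unit vectors p₁, p₂ with components (cos φ cos λ, cos φ sin λ, sin φ).
The central angle between the endpoints is δ = arccos(p₁·p₂) ≈ 1.894 rad (108.5°).
Interpolate at f = 1/2 with slerp weights a = sin((1−f)δ)/sin δ ≈ 0.856, b = sin(fδ)/sin δ ≈ 0.856.
p = a·p₁ + b·p₂ ≈ (0.704, -0.556, 0.442); φ = arcsin(p_z) ≈ 26.21°, λ = atan2(p_y, p_x) ≈ -38.32°.

≈ 26.2°N, 38.3°W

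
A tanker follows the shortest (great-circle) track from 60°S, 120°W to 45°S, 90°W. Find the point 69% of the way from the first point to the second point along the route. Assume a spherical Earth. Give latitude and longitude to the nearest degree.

≈ 50°S, 97°W

Convert each endpoint to a unit vector on the sphere (x = cos φ cos λ, y = cos φ sin λ, z = sin φ).
The central angle between the endpoints is δ = arccos(p₁·p₂) ≈ 0.406 rad (23.3°).
Interpolate at f = 0.69 with slerp weights a = sin((1−f)δ)/sin δ ≈ 0.318, b = sin(fδ)/sin δ ≈ 0.700.
p = a·p₁ + b·p₂ ≈ (-0.079, -0.633, -0.770); φ = arcsin(p_z) ≈ -50.38°, λ = atan2(p_y, p_x) ≈ -97.16°.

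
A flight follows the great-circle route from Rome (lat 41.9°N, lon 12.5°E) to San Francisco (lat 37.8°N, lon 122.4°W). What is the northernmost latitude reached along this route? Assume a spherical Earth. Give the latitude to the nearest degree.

≈ 65°N

The great circle lies in the plane with unit normal n̂ = (p₁ × p₂)/|p₁ × p₂|.
Here n̂_z ≈ -0.417; the vertex latitude is φ_max = arccos|n̂_z| ≈ 65.4°.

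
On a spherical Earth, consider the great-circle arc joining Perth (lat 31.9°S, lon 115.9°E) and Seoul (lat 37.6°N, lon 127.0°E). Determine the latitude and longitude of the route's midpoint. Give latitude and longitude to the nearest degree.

Convert each endpoint to a unit vector on the sphere (x = cos φ cos λ, y = cos φ sin λ, z = sin φ).
The central angle between the endpoints is δ = arccos(p₁·p₂) ≈ 1.226 rad (70.3°).
Interpolate at f = 1/2 with slerp weights a = sin((1−f)δ)/sin δ ≈ 0.611, b = sin(fδ)/sin δ ≈ 0.611.
p = a·p₁ + b·p₂ ≈ (-0.518, 0.854, 0.050); φ = arcsin(p_z) ≈ 2.86°, λ = atan2(p_y, p_x) ≈ 121.26°.

≈ lat 3°N, lon 121°E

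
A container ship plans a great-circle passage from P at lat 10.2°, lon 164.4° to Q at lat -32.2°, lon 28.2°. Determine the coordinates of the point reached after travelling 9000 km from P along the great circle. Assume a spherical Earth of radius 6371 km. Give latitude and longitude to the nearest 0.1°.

≈ lat -32.4°, lon 92.1°

Convert each endpoint to a unit vector on the sphere (x = cos φ cos λ, y = cos φ sin λ, z = sin φ).
The central angle between the endpoints is δ = arccos(p₁·p₂) ≈ 2.340 rad (134.1°). The total great-circle distance is δ·R ≈ 2.340 × 6371 ≈ 14907 km, so the target fraction is f = 9000/14907 ≈ 0.604.
Interpolate at f ≈ 0.604 with slerp weights a = sin((1−f)δ)/sin δ ≈ 1.113, b = sin(fδ)/sin δ ≈ 1.374.
p = a·p₁ + b·p₂ ≈ (-0.030, 0.844, -0.535); φ = arcsin(p_z) ≈ -32.36°, λ = atan2(p_y, p_x) ≈ 92.06°.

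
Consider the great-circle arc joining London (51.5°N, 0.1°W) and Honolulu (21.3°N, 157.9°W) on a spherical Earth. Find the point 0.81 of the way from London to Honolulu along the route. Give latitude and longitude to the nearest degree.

From cos δ = sin φ₁ sin φ₂ + cos φ₁ cos φ₂ cos Δλ, the central angle is δ ≈ 1.826 rad (104.6°).
Interpolate at f = 0.81 with slerp weights a = sin((1−f)δ)/sin δ ≈ 0.351, b = sin(fδ)/sin δ ≈ 1.029.
p = a·p₁ + b·p₂ ≈ (-0.670, -0.361, 0.649); φ = arcsin(p_z) ≈ 40.46°, λ = atan2(p_y, p_x) ≈ -151.66°.

≈ 40°N, 152°W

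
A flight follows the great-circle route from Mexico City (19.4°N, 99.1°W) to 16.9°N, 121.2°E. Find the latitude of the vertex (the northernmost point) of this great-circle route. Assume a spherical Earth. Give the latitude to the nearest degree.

≈ 44°N

The great circle lies in the plane with unit normal n̂ = (p₁ × p₂)/|p₁ × p₂|.
Here n̂_z ≈ -0.724; the vertex latitude is φ_max = arccos|n̂_z| ≈ 43.6°.
Check via Clairaut: cos φ_max = |cos φ₁| · sin C = cos(19.4°)·sin(50.1°) ≈ 0.724, again giving ≈ 43.6°.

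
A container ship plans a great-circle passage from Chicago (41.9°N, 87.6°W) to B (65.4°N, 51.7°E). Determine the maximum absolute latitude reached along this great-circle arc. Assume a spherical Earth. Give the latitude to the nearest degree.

≈ 77°N

The great circle lies in the plane with unit normal n̂ = (p₁ × p₂)/|p₁ × p₂|.
Here n̂_z ≈ +0.218; the vertex latitude is φ_max = arccos|n̂_z| ≈ 77.4°.
Check via Clairaut: cos φ_max = |cos φ₁| · sin C = cos(41.9°)·sin(17.0°) ≈ 0.218, again giving ≈ 77.4°.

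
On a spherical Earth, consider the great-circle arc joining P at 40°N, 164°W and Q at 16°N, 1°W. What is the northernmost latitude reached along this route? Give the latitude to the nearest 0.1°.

≈ 75.3°N

The great circle lies in the plane with unit normal n̂ = (p₁ × p₂)/|p₁ × p₂|.
Here n̂_z ≈ +0.253; the vertex latitude is φ_max = arccos|n̂_z| ≈ 75.3°.
Check via Clairaut: cos φ_max = |cos φ₁| · sin C = cos(40.0°)·sin(19.3°) ≈ 0.253, again giving ≈ 75.3°.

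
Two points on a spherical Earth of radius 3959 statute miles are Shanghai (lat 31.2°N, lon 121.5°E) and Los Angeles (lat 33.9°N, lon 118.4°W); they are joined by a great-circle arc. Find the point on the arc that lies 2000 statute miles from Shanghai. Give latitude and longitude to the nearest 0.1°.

≈ lat 47.8°N, lon 152.7°E

The haversine formula gives a central angle δ ≈ 1.638 rad (93.8°) between the endpoints. The total great-circle distance is δ·R ≈ 1.638 × 3959 ≈ 6485 mi, so the target fraction is f = 2000/6485 ≈ 0.308.
Interpolate at f ≈ 0.308 with slerp weights a = sin((1−f)δ)/sin δ ≈ 0.908, b = sin(fδ)/sin δ ≈ 0.485.
p = a·p₁ + b·p₂ ≈ (-0.597, 0.308, 0.741); φ = arcsin(p_z) ≈ 47.79°, λ = atan2(p_y, p_x) ≈ 152.73°.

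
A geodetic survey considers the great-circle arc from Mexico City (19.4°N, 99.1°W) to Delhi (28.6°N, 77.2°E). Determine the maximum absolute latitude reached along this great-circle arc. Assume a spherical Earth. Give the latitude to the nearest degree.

≈ 86°N

The great circle lies in the plane with unit normal n̂ = (p₁ × p₂)/|p₁ × p₂|.
Here n̂_z ≈ +0.072; the vertex latitude is φ_max = arccos|n̂_z| ≈ 85.9°.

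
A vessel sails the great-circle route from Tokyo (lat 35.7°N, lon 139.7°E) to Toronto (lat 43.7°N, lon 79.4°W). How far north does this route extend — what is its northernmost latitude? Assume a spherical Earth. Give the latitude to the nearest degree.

The great circle lies in the plane with unit normal n̂ = (p₁ × p₂)/|p₁ × p₂|.
Here n̂_z ≈ +0.371; the vertex latitude is φ_max = arccos|n̂_z| ≈ 68.2°.
Check via Clairaut: cos φ_max = |cos φ₁| · sin C = cos(35.7°)·sin(27.2°) ≈ 0.371, again giving ≈ 68.2°.

≈ 68°N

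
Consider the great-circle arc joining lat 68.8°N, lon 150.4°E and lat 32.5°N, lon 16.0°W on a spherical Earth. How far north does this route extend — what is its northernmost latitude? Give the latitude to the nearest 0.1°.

≈ 85.8°N

The great circle lies in the plane with unit normal n̂ = (p₁ × p₂)/|p₁ × p₂|.
Here n̂_z ≈ -0.073; the vertex latitude is φ_max = arccos|n̂_z| ≈ 85.8°.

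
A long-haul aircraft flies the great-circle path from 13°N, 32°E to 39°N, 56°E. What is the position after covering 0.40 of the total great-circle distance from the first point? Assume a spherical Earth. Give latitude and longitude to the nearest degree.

From cos δ = sin φ₁ sin φ₂ + cos φ₁ cos φ₂ cos Δλ, the central angle is δ ≈ 0.586 rad (33.6°).
Interpolate at f = 0.40 with slerp weights a = sin((1−f)δ)/sin δ ≈ 0.623, b = sin(fδ)/sin δ ≈ 0.420.
p = a·p₁ + b·p₂ ≈ (0.697, 0.592, 0.404); φ = arcsin(p_z) ≈ 23.85°, λ = atan2(p_y, p_x) ≈ 40.35°.

≈ 24°N, 40°E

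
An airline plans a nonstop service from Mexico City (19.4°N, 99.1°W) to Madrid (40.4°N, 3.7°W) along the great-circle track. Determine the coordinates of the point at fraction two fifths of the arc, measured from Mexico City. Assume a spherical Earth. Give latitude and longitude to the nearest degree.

Write both endpoints as unit vectors p₁, p₂ with components (cos φ cos λ, cos φ sin λ, sin φ).
The central angle between the endpoints is δ = arccos(p₁·p₂) ≈ 1.423 rad (81.5°).
Interpolate at f = 2/5 with slerp weights a = sin((1−f)δ)/sin δ ≈ 0.762, b = sin(fδ)/sin δ ≈ 0.545.
p = a·p₁ + b·p₂ ≈ (0.300, -0.736, 0.606); φ = arcsin(p_z) ≈ 37.31°, λ = atan2(p_y, p_x) ≈ -67.81°.

≈ (37°N, 68°W)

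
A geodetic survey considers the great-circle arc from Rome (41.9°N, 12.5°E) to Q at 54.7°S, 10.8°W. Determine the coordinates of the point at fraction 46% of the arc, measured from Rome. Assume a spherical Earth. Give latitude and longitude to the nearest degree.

Convert each endpoint to a unit vector on the sphere (x = cos φ cos λ, y = cos φ sin λ, z = sin φ).
The central angle between the endpoints is δ = arccos(p₁·p₂) ≈ 1.721 rad (98.6°).
Interpolate at f = 0.46 with slerp weights a = sin((1−f)δ)/sin δ ≈ 0.811, b = sin(fδ)/sin δ ≈ 0.720.
p = a·p₁ + b·p₂ ≈ (0.998, 0.053, -0.046); φ = arcsin(p_z) ≈ -2.65°, λ = atan2(p_y, p_x) ≈ 3.02°.

≈ 3°S, 3°E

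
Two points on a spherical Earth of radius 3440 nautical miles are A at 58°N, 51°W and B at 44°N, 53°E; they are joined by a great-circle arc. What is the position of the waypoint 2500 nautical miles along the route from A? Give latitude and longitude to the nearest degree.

≈ 57°N, 32°E

Write both endpoints as unit vectors p₁, p₂ with components (cos φ cos λ, cos φ sin λ, sin φ).
The central angle between the endpoints is δ = arccos(p₁·p₂) ≈ 1.051 rad (60.2°). The total great-circle distance is δ·R ≈ 1.051 × 3440 ≈ 3615 nmi, so the target fraction is f = 2500/3615 ≈ 0.692.
Interpolate at f ≈ 0.692 with slerp weights a = sin((1−f)δ)/sin δ ≈ 0.367, b = sin(fδ)/sin δ ≈ 0.766.
p = a·p₁ + b·p₂ ≈ (0.454, 0.289, 0.843); φ = arcsin(p_z) ≈ 57.46°, λ = atan2(p_y, p_x) ≈ 32.47°.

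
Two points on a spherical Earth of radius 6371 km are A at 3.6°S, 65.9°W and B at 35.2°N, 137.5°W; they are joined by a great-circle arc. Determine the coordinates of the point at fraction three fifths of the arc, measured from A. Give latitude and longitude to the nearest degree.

≈ 23°N, 105°W

Convert each endpoint to a unit vector on the sphere (x = cos φ cos λ, y = cos φ sin λ, z = sin φ).
The central angle between the endpoints is δ = arccos(p₁·p₂) ≈ 1.348 rad (77.2°).
Interpolate at f = 3/5 with slerp weights a = sin((1−f)δ)/sin δ ≈ 0.526, b = sin(fδ)/sin δ ≈ 0.742.
p = a·p₁ + b·p₂ ≈ (-0.232, -0.889, 0.395); φ = arcsin(p_z) ≈ 23.23°, λ = atan2(p_y, p_x) ≈ -104.65°.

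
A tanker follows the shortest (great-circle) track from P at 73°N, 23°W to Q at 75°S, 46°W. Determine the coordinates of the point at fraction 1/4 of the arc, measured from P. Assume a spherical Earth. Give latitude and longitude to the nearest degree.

From cos δ = sin φ₁ sin φ₂ + cos φ₁ cos φ₂ cos Δλ, the central angle is δ ≈ 2.595 rad (148.7°).
Interpolate at f = 1/4 with slerp weights a = sin((1−f)δ)/sin δ ≈ 1.789, b = sin(fδ)/sin δ ≈ 1.161.
p = a·p₁ + b·p₂ ≈ (0.690, -0.421, 0.589); φ = arcsin(p_z) ≈ 36.07°, λ = atan2(p_y, p_x) ≈ -31.36°.

≈ 36°N, 31°W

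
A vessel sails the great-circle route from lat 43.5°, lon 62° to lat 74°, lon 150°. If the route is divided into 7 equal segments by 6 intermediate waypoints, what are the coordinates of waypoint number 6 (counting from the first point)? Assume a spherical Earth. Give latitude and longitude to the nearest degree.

≈ lat 74°, lon 125°

From cos δ = sin φ₁ sin φ₂ + cos φ₁ cos φ₂ cos Δλ, the central angle is δ ≈ 0.838 rad (48.0°).
Interpolate at f = 6/7 with slerp weights a = sin((1−f)δ)/sin δ ≈ 0.161, b = sin(fδ)/sin δ ≈ 0.885.
p = a·p₁ + b·p₂ ≈ (-0.157, 0.225, 0.962); φ = arcsin(p_z) ≈ 74.09°, λ = atan2(p_y, p_x) ≈ 124.85°.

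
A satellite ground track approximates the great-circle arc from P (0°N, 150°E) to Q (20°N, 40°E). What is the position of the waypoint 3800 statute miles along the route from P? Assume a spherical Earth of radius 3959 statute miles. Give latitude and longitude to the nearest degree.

≈ (17°N, 97°E)

Convert each endpoint to a unit vector on the sphere (x = cos φ cos λ, y = cos φ sin λ, z = sin φ).
The central angle between the endpoints is δ = arccos(p₁·p₂) ≈ 1.898 rad (108.7°). The total great-circle distance is δ·R ≈ 1.898 × 3959 ≈ 7514 mi, so the target fraction is f = 3800/7514 ≈ 0.506.
Interpolate at f ≈ 0.506 with slerp weights a = sin((1−f)δ)/sin δ ≈ 0.852, b = sin(fδ)/sin δ ≈ 0.865.
p = a·p₁ + b·p₂ ≈ (-0.115, 0.948, 0.296); φ = arcsin(p_z) ≈ 17.21°, λ = atan2(p_y, p_x) ≈ 96.91°.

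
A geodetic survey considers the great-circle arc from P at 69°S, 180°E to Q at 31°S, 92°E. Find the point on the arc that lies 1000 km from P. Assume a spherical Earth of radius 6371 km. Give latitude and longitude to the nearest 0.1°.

≈ 68.8°S, 154.9°E

Convert each endpoint to a unit vector on the sphere (x = cos φ cos λ, y = cos φ sin λ, z = sin φ).
The central angle between the endpoints is δ = arccos(p₁·p₂) ≈ 1.057 rad (60.6°). The total great-circle distance is δ·R ≈ 1.057 × 6371 ≈ 6734 km, so the target fraction is f = 1000/6734 ≈ 0.149.
Interpolate at f ≈ 0.149 with slerp weights a = sin((1−f)δ)/sin δ ≈ 0.899, b = sin(fδ)/sin δ ≈ 0.180.
p = a·p₁ + b·p₂ ≈ (-0.328, 0.154, -0.932); φ = arcsin(p_z) ≈ -68.78°, λ = atan2(p_y, p_x) ≈ 154.86°.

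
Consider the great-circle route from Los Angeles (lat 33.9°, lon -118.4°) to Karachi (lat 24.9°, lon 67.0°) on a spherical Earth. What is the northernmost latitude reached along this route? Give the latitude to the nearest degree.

≈ 85°

The great circle lies in the plane with unit normal n̂ = (p₁ × p₂)/|p₁ × p₂|.
Here n̂_z ≈ -0.083; the vertex latitude is φ_max = arccos|n̂_z| ≈ 85.3°.
Check via Clairaut: cos φ_max = |cos φ₁| · sin C = cos(33.9°)·sin(5.7°) ≈ 0.083, again giving ≈ 85.3°.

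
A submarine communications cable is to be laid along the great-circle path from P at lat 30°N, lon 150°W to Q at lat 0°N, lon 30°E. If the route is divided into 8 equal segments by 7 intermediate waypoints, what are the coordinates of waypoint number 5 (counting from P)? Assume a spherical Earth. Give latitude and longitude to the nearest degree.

Write both endpoints as unit vectors p₁, p₂ with components (cos φ cos λ, cos φ sin λ, sin φ).
The central angle between the endpoints is δ = arccos(p₁·p₂) ≈ 2.618 rad (150.0°).
Interpolate at f = 5/8 with slerp weights a = sin((1−f)δ)/sin δ ≈ 1.663, b = sin(fδ)/sin δ ≈ 1.996.
p = a·p₁ + b·p₂ ≈ (0.481, 0.278, 0.831); φ = arcsin(p_z) ≈ 56.25°, λ = atan2(p_y, p_x) ≈ 30.00°.

≈ lat 56°N, lon 30°E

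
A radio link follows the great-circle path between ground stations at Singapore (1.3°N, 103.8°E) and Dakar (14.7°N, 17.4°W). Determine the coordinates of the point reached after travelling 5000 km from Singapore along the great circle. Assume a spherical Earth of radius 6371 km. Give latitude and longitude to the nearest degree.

Convert each endpoint to a unit vector on the sphere (x = cos φ cos λ, y = cos φ sin λ, z = sin φ).
The central angle between the endpoints is δ = arccos(p₁·p₂) ≈ 2.089 rad (119.7°). The total great-circle distance is δ·R ≈ 2.089 × 6371 ≈ 13308 km, so the target fraction is f = 5000/13308 ≈ 0.376.
Interpolate at f ≈ 0.376 with slerp weights a = sin((1−f)δ)/sin δ ≈ 1.110, b = sin(fδ)/sin δ ≈ 0.813.
p = a·p₁ + b·p₂ ≈ (0.486, 0.843, 0.232); φ = arcsin(p_z) ≈ 13.39°, λ = atan2(p_y, p_x) ≈ 60.03°.

≈ (13°N, 60°E)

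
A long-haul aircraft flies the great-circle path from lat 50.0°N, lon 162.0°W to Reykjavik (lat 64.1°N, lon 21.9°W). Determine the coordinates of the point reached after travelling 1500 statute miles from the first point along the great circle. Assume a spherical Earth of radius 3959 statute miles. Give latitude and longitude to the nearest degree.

≈ lat 70°N, lon 142°W

Write both endpoints as unit vectors p₁, p₂ with components (cos φ cos λ, cos φ sin λ, sin φ).
The central angle between the endpoints is δ = arccos(p₁·p₂) ≈ 1.077 rad (61.7°). The total great-circle distance is δ·R ≈ 1.077 × 3959 ≈ 4265 mi, so the target fraction is f = 1500/4265 ≈ 0.352.
Interpolate at f ≈ 0.352 with slerp weights a = sin((1−f)δ)/sin δ ≈ 0.730, b = sin(fδ)/sin δ ≈ 0.420.
p = a·p₁ + b·p₂ ≈ (-0.276, -0.213, 0.937); φ = arcsin(p_z) ≈ 69.57°, λ = atan2(p_y, p_x) ≈ -142.30°.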